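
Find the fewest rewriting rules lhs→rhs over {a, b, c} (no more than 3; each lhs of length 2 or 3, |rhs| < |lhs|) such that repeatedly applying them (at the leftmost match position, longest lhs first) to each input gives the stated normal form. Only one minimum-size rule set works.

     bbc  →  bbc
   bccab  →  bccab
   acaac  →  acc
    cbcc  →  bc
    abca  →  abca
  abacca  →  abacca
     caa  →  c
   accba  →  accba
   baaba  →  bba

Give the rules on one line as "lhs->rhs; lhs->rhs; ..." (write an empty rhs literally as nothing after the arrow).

  | bbc
  | bccab
  | acaac => acc
  | cbcc => bc

aa->; cbc->b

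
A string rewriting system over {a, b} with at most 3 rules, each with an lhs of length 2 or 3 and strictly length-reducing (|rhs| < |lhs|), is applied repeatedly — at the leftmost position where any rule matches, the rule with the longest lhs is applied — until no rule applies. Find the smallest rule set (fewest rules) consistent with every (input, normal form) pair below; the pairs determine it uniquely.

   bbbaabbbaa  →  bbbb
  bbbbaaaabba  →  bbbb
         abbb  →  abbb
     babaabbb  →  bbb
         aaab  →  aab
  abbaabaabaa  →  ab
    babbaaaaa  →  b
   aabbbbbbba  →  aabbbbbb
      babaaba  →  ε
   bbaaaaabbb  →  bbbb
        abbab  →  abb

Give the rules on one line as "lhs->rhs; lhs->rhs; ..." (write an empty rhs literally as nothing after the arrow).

aaa->aa; ba->; baa->ba

  | bbbaabbbaa => bbbabbbaa => bbbbbaa => bbbbba => bbbb
  | bbbbaaaabba => bbbbaaabba => bbbbaabba => bbbbabba => bbbbba => bbbb
  | abbb
  | babaabbb => baabbb => babbb => bbb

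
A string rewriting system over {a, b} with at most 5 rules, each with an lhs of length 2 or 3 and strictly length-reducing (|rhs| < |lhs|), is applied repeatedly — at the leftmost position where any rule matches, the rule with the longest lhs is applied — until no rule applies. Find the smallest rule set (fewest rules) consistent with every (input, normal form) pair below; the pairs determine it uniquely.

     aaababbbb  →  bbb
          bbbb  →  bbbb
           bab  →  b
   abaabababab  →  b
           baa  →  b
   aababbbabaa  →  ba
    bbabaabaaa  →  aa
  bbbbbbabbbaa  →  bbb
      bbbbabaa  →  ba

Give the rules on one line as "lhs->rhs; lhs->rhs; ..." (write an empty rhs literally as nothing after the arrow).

aab->ba; ab->; baa->b; bba->

  | aaababbbb => abaabbbb => aabbbb => babbb => bbb
  | bbbb
  | bab => b
  | abaabababab => aabababab => baababab => bbabab => bab => b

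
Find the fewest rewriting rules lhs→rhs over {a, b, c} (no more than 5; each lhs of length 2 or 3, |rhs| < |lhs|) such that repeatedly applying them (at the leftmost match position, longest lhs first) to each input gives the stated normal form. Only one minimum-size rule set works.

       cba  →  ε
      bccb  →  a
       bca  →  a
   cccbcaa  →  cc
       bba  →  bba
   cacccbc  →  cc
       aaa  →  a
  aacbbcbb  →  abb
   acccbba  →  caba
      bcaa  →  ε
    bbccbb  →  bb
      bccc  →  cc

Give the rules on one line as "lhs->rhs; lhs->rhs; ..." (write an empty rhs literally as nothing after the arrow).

  | cba => aa => ε
  | bccb => cb => a
  | bca => a
  | cccbcaa => ccacaa => ccaa => cc

aa->; ac->; bc->; cb->a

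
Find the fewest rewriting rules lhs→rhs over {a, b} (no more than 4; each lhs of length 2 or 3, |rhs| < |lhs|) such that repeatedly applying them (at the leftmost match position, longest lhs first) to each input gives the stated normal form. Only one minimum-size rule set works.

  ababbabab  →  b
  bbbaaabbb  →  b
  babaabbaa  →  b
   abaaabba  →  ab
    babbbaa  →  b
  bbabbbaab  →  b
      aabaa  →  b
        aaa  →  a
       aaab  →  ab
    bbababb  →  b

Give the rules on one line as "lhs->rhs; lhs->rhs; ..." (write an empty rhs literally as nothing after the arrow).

  | ababbabab => abbbabab => ababab => abbab => aab => b
  | bbbaaabbb => bbaaabbb => baaabbb => baabbb => babbb => bbbb => bbb => bb => b
  | babaabbaa => bbaabbaa => baabbaa => babbaa => bbbaa => bbaa => baa => ba => b
  | abaaabba => abaabba => ababba => abbba => aba => ab

aa->; abb->a; ba->b; bb->b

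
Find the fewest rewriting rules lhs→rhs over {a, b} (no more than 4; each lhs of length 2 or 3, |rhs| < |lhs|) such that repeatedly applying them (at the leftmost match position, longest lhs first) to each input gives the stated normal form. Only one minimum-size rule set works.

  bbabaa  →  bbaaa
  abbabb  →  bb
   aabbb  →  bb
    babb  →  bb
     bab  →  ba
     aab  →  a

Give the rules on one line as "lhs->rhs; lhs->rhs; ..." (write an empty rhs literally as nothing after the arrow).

  | bbabaa => bbaaa
  | abbabb => babb => bb
  | aabbb => abbb => bb
  | babb => bb

aab->ab; ab->a; abb->b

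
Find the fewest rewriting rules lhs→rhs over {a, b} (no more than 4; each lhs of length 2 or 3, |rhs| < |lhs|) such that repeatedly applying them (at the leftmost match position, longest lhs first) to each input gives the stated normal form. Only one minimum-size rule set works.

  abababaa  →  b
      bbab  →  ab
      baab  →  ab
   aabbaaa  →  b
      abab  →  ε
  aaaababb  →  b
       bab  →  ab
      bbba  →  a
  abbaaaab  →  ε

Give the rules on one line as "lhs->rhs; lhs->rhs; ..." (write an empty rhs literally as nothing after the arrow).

  | abababaa => aababaa => bbabaa => abaa => aa => b
  | bbab => ab
  | baab => ab
  | aabbaaa => bbbaaa => baaa => aa => b

aa->b; ba->a; baa->a; bb->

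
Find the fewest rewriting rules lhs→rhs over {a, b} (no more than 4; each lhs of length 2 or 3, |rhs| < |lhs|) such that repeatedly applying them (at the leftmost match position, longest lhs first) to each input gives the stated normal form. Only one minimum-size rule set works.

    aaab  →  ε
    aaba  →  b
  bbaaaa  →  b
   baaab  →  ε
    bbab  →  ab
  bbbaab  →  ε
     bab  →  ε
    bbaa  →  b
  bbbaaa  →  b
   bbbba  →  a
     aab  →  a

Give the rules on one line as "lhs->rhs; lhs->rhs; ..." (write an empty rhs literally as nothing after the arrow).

  | aaab => bab => bb => ε
  | aaba => aa => b
  | bbaaaa => aaaa => baa => ba => b
  | baaab => baab => bab => bb => ε

aa->b; aab->a; ba->b; bb->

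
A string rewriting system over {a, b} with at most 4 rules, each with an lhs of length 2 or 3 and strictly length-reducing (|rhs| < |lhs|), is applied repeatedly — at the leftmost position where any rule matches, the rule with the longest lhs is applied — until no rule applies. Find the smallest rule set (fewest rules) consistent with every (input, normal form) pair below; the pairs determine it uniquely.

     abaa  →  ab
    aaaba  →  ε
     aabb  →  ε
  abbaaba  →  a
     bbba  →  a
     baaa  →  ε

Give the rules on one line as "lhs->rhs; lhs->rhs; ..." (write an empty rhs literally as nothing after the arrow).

  | abaa => ab
  | aaaba => ba => ε
  | aabb => aaa => ε
  | abbaaba => aaaaba => aba => a

aaa->; ba->; baa->b; bb->a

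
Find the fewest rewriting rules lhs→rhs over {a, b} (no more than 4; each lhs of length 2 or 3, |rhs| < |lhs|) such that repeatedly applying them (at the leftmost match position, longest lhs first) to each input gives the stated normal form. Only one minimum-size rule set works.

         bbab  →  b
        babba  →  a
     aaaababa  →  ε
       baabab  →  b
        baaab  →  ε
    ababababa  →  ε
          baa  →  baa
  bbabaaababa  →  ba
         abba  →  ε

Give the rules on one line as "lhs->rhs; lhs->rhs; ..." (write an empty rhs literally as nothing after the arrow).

  | bbab => b
  | babba => bbba => a
  | aaaababa => aaababa => aababa => ababa => baba => bba => ε
  | baabab => babab => bbab => b

ab->b; bb->; bba->; bbb->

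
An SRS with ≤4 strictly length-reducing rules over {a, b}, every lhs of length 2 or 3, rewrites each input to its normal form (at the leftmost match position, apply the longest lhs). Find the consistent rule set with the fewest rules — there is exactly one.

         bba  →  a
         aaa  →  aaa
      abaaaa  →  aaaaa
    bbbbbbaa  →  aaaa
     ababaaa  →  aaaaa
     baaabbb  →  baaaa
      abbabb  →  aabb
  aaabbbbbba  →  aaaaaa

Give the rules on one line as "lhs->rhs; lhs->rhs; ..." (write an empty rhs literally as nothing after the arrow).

  | bba => a
  | aaa
  | abaaaa => aaaaa
  | bbbbbbaa => abbbaa => aaaa

aba->aa; bba->a; bbb->a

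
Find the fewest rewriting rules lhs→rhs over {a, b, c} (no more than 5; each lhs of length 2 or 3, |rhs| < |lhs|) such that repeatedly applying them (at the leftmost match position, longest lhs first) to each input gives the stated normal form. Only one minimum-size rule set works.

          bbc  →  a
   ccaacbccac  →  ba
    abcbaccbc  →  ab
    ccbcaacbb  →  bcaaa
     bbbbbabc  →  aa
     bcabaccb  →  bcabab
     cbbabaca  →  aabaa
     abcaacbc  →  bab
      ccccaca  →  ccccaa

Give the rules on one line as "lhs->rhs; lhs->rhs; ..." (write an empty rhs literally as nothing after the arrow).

abc->cb; ac->a; bb->a; cb->b

  | bbc => ac => a
  | ccaacbccac => ccaabccac => ccacbcac => ccabcac => cccbac => ccbac => cbac => bac => ba
  | abcbaccbc => cbbaccbc => bbaccbc => aaccbc => aacbc => aabc => acb => ab
  | ccbcaacbb => cbcaacbb => bcaacbb => bcaabb => bcaaa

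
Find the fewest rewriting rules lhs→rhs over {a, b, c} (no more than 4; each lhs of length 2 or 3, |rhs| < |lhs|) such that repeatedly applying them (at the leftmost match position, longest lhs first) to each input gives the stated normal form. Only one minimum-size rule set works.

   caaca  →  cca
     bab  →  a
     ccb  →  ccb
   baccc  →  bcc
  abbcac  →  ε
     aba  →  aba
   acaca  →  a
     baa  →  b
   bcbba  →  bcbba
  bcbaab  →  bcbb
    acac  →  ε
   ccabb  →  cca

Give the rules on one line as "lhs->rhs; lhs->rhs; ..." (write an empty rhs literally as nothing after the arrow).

  | caaca => cca
  | bab => a
  | ccb
  | baccc => bcc

aa->; abb->a; ac->; bab->a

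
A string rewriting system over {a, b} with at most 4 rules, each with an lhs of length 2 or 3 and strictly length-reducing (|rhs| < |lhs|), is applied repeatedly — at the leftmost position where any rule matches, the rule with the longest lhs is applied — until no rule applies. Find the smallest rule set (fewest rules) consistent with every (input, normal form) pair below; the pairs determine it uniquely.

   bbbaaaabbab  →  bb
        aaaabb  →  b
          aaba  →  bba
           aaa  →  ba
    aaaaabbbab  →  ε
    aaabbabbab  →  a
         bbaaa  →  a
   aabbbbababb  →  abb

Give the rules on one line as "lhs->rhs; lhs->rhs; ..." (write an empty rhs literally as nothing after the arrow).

  | bbbaaaabbab => aaaabbab => baabbab => bbbbab => bab => bb
  | aaaabb => baabb => bbbb => b
  | aaba => bba
  | aaa => ba

aa->b; bab->bb; bbb->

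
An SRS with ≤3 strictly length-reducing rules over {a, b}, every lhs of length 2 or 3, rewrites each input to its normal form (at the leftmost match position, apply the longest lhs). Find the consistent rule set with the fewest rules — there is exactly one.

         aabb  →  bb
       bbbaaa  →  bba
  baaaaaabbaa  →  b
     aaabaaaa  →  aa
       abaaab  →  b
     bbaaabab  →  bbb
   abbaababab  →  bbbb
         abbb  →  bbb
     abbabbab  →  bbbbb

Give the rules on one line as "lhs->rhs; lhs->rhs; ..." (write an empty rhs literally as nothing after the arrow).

  | aabb => abb => bb
  | bbbaaa => bba
  | baaaaaabbaa => aaaabbaa => aaabbaa => aabbaa => abbaa => bbaa => b
  | aaabaaaa => aabaaaa => abaaaa => baaaa => aa

ab->b; baa->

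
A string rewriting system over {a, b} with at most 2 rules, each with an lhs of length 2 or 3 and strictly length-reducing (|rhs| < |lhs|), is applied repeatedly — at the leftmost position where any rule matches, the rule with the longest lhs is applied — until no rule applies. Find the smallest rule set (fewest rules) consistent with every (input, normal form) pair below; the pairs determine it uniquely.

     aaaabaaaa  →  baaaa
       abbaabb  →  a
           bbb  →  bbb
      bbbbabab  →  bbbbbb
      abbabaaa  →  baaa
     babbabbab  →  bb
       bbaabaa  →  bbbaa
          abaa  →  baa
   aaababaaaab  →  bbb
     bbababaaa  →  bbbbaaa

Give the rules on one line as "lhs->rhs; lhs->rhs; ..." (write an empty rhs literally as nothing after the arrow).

  | aaaabaaaa => aaabaaaa => aabaaaa => abaaaa => baaaa
  | abbaabb => aabb => a
  | bbb
  | bbbbabab => bbbbbab => bbbbbb

ab->b; abb->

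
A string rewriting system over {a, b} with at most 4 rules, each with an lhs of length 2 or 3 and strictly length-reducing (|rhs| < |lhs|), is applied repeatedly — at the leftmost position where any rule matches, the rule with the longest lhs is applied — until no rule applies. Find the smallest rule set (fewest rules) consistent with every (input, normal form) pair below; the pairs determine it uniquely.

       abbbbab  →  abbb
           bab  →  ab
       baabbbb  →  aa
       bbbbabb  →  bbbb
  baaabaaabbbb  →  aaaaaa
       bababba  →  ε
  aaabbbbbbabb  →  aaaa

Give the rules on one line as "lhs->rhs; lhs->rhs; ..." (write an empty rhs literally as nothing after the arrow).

aab->aa; aba->; ba->a; bba->

  | abbbbab => abbb
  | bab => ab
  | baabbbb => aabbbb => aabbb => aabb => aab => aa
  | bbbbabb => bbbb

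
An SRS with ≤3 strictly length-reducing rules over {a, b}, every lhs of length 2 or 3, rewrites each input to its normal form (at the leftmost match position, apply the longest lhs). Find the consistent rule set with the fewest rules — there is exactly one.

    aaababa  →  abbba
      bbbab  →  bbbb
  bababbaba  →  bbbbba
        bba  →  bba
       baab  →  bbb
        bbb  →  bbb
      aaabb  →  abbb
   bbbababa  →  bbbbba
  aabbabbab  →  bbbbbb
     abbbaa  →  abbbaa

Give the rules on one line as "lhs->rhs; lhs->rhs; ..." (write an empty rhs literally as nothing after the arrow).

aab->bb; bab->bb

  | aaababa => abbaba => abbba
  | bbbab => bbbb
  | bababbaba => bbabbaba => bbbbaba => bbbbba
  | bba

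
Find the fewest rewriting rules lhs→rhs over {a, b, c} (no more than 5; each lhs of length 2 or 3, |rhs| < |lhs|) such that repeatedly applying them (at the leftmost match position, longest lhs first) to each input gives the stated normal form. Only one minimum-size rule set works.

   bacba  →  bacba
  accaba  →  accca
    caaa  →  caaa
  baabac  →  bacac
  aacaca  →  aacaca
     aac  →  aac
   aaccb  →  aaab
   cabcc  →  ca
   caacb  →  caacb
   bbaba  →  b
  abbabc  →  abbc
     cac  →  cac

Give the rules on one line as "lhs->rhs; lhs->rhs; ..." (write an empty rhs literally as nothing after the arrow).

aba->ca; bba->b; bcc->; ccb->ab

  | bacba
  | accaba => accca
  | caaa
  | baabac => bacac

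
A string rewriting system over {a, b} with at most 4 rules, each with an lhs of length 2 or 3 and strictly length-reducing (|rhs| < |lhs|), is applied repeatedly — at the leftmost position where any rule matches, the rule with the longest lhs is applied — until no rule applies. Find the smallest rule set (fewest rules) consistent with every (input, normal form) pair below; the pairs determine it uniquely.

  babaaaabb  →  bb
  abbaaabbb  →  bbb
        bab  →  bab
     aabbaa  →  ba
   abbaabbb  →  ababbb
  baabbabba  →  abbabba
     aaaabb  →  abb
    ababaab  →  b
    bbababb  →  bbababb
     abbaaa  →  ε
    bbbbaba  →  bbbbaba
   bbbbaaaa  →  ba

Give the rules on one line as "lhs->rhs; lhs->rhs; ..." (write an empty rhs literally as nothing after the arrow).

  | babaaaabb => baaaabb => aaabb => bb
  | abbaaabbb => abaabbb => aabbb => bbb
  | bab
  | aabbaa => bbaa => ba

aa->; aaa->; baa->a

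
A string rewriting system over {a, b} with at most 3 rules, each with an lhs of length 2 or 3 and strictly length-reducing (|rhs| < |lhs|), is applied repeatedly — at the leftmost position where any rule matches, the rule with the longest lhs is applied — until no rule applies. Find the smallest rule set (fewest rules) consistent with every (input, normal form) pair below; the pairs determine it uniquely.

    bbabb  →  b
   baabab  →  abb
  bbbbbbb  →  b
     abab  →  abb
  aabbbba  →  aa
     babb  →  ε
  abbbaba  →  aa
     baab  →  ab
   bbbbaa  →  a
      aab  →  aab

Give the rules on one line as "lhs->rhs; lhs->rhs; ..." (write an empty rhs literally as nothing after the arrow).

ba->; bab->bb; bbb->

  | bbabb => bbbb => b
  | baabab => abab => abb
  | bbbbbbb => bbbb => b
  | abab => abb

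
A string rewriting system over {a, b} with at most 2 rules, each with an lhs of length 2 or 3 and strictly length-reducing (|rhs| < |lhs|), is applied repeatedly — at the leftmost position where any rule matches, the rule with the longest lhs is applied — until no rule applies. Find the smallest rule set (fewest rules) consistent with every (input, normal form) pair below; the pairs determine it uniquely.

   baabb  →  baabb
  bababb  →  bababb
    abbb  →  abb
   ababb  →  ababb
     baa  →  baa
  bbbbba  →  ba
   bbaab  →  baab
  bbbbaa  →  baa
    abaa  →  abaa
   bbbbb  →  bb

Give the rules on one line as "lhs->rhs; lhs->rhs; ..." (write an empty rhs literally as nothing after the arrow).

  | baabb
  | bababb
  | abbb => abb
  | ababb

bba->ba; bbb->bb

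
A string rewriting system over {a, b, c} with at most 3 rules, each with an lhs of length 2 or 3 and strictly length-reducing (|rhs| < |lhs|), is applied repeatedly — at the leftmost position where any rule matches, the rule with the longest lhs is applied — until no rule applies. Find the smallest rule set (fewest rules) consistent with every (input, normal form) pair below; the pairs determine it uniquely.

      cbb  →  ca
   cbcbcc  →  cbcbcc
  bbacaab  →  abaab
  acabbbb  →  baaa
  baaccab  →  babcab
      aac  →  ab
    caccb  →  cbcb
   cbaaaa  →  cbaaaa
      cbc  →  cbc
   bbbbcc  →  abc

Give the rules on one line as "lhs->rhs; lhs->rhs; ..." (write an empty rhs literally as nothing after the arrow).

ac->b; bb->a

  | cbb => ca
  | cbcbcc
  | bbacaab => aacaab => abaab
  | acabbbb => babbbb => baabb => baaa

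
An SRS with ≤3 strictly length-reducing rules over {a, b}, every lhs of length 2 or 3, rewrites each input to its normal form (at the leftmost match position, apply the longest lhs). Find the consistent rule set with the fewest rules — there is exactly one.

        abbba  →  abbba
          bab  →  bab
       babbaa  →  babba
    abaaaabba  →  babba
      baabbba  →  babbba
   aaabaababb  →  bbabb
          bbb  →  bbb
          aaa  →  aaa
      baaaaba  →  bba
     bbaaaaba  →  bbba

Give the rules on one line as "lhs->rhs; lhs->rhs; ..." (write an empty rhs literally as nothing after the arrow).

aba->ba; baa->ba

  | abbba
  | bab
  | babbaa => babba
  | abaaaabba => baaaabba => baaabba => baabba => babba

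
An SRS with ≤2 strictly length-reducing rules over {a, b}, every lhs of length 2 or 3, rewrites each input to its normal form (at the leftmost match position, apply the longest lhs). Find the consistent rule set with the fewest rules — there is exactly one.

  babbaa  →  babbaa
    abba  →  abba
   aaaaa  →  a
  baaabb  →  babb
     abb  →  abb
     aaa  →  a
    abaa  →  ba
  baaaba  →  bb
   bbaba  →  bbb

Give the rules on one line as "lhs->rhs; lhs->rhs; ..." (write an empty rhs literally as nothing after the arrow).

aaa->a; aba->b

  | babbaa
  | abba
  | aaaaa => aaa => a
  | baaabb => babb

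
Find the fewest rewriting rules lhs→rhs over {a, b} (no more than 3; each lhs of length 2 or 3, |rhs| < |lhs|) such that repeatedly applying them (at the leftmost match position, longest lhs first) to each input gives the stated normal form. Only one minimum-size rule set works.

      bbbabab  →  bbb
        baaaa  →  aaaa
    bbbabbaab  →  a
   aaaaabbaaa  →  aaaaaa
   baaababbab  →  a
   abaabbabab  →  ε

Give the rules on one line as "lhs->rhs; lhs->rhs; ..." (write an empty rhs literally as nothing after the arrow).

ab->; baa->aa

  | bbbabab => bbbab => bbb
  | baaaa => aaaa
  | bbbabbaab => bbbbaab => bbbaab => bbaab => baab => aab => a
  | aaaaabbaaa => aaaabaaa => aaaaaa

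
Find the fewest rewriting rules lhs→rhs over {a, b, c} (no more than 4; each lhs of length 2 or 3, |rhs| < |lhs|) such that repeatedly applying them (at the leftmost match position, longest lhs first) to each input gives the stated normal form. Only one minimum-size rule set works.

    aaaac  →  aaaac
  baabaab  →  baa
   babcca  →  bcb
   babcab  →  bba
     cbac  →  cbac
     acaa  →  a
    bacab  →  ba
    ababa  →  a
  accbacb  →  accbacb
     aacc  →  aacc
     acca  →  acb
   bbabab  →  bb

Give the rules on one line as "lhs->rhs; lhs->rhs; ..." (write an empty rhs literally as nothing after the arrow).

ab->; ca->b; cab->ba

  | aaaac
  | baabaab => baaab => baa
  | babcca => bcca => bcb
  | babcab => bcab => bba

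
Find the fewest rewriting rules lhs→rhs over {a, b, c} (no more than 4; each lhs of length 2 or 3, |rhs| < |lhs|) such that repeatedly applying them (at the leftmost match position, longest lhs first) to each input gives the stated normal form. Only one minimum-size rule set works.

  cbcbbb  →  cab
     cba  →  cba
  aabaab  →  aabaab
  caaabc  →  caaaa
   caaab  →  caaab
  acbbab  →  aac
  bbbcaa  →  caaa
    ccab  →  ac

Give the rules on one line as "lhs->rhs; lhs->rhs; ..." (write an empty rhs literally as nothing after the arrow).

  | cbcbbb => cabbb => cacb => cab
  | cba
  | aabaab
  | caaabc => caaaa

bb->c; bc->a; cac->ca; cca->ab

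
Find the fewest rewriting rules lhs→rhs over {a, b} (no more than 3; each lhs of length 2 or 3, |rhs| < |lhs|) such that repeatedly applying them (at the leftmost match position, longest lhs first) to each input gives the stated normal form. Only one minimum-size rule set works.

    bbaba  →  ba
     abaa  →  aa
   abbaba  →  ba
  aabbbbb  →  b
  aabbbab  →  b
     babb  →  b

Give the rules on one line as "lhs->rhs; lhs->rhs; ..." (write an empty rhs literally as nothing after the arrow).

  | bbaba => baba => ba
  | abaa => aa
  | abbaba => baba => ba
  | aabbbbb => abbbb => bbb => bb => b

ab->; bb->b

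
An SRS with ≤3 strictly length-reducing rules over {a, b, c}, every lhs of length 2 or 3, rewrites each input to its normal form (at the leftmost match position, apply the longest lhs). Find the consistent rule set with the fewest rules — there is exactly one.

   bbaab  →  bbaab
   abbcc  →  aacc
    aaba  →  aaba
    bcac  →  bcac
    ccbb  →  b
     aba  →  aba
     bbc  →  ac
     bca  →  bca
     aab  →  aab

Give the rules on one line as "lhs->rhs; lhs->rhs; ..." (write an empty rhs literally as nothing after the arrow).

bbc->ac; ccb->

  | bbaab
  | abbcc => aacc
  | aaba
  | bcac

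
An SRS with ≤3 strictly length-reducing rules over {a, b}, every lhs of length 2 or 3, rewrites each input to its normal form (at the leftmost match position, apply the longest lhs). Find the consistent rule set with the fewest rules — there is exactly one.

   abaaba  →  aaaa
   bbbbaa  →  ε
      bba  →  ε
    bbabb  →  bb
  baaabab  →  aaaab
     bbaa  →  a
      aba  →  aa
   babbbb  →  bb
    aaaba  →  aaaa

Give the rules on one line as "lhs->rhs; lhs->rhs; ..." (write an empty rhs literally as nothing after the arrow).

  | abaaba => aaaba => aaaa
  | bbbbaa => bba => ε
  | bba => ε
  | bbabb => bb

abb->; ba->a; bba->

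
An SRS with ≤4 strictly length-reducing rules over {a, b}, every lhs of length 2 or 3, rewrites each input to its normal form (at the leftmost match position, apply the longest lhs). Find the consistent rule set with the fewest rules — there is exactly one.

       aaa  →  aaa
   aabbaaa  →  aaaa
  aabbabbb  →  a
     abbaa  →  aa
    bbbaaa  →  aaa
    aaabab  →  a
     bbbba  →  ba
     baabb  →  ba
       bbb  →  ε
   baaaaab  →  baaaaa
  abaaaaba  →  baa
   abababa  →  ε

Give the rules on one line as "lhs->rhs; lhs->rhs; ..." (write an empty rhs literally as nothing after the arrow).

  | aaa
  | aabbaaa => aaaa
  | aabbabbb => aabbb => ab => a
  | abbaa => aa

ab->a; aba->b; abb->; bbb->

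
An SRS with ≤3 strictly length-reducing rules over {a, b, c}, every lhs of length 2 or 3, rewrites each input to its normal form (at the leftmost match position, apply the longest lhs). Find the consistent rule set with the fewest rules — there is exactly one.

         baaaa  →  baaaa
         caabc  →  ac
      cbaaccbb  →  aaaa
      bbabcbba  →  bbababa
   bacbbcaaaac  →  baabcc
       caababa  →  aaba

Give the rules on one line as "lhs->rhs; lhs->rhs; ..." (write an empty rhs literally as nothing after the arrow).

ca->c; cb->a

  | baaaa
  | caabc => cabc => cbc => ac
  | cbaaccbb => aaaccbb => aaacab => aaacb => aaaa
  | bbabcbba => bbababa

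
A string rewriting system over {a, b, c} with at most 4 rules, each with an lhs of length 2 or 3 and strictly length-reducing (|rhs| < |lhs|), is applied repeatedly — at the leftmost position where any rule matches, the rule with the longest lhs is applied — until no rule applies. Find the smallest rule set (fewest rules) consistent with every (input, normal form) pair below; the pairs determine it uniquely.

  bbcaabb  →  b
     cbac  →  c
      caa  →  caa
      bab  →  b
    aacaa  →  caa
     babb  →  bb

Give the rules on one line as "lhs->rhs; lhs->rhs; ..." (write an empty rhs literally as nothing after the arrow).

ab->; ac->c; bc->

  | bbcaabb => baabb => bab => b
  | cbac => cbc => c
  | caa
  | bab => b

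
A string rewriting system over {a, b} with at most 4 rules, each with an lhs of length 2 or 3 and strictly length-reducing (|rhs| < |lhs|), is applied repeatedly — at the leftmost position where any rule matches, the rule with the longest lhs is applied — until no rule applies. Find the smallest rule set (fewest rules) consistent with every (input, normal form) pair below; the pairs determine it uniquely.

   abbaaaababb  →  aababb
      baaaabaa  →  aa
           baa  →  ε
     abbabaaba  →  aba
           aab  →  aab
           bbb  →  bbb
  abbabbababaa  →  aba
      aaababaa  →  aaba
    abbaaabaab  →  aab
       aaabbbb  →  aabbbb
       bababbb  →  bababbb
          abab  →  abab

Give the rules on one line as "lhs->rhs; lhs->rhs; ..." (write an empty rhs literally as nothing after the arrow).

  | abbaaaababb => aaaababb => aaababb => aababb
  | baaaabaa => aabaa => aa
  | baa => ε
  | abbabaaba => abaaba => aba

aaa->aa; baa->; bba->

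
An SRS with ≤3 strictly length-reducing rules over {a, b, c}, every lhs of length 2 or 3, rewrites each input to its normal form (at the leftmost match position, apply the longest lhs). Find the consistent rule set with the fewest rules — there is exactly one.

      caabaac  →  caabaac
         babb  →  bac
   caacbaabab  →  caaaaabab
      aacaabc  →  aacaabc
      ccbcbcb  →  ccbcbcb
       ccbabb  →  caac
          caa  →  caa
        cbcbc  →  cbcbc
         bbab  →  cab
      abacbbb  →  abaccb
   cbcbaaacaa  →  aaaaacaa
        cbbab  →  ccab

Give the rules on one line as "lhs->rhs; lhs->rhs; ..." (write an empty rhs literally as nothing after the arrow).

  | caabaac
  | babb => bac
  | caacbaabab => caaaaabab
  | aacaabc

bb->c; cba->aa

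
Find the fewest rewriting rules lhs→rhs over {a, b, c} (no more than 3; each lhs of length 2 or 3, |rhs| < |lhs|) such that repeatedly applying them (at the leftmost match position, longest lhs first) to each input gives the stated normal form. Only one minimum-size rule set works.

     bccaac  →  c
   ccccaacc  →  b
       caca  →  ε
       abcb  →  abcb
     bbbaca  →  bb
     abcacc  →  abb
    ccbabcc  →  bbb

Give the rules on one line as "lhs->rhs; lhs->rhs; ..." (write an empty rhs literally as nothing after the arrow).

  | bccaac => bbaac => bac => c
  | ccccaacc => bccaacc => bbaacc => bacc => cc => b
  | caca => ca => ε
  | abcb

ba->; ca->; cc->b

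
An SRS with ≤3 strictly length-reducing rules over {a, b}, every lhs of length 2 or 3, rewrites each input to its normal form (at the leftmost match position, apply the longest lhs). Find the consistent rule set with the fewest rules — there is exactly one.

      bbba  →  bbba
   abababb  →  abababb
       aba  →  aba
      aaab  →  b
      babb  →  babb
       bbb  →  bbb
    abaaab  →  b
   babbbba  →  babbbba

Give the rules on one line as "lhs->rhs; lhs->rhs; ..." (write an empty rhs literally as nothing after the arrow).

aaa->; baa->a

  | bbba
  | abababb
  | aba
  | aaab => b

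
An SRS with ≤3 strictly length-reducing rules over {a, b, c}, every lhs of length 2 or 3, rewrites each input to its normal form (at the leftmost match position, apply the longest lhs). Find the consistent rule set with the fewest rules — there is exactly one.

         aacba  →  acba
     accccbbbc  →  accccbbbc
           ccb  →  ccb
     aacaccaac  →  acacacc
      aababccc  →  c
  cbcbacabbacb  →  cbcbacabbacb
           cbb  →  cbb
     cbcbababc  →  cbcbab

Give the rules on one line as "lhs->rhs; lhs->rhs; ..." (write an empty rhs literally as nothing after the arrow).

aa->a; abc->; caa->ac

  | aacba => acba
  | accccbbbc
  | ccb
  | aacaccaac => acaccaac => acacacc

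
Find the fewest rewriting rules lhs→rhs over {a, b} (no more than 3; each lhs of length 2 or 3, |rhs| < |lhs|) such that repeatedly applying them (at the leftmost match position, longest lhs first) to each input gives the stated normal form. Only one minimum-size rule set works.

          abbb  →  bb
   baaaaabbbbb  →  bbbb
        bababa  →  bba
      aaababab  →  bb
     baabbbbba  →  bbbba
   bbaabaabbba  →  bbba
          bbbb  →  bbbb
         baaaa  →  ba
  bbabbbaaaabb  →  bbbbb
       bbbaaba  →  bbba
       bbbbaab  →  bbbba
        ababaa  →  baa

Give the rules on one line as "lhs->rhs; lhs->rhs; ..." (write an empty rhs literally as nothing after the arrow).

aaa->; ab->; aba->

  | abbb => bb
  | baaaaabbbbb => baabbbbb => babbbb => bbbb
  | bababa => bba
  | aaababab => babab => bb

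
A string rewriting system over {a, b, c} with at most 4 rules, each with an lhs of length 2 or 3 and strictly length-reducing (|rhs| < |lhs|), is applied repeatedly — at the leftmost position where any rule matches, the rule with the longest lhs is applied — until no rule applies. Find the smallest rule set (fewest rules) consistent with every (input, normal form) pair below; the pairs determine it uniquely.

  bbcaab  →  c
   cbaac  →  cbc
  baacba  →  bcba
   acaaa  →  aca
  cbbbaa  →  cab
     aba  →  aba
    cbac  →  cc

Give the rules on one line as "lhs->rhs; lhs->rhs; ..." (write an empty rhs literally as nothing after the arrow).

  | bbcaab => acaab => acb => c
  | cbaac => cbc
  | baacba => bcba
  | acaaa => aca

aa->; acb->c; bac->c; bb->a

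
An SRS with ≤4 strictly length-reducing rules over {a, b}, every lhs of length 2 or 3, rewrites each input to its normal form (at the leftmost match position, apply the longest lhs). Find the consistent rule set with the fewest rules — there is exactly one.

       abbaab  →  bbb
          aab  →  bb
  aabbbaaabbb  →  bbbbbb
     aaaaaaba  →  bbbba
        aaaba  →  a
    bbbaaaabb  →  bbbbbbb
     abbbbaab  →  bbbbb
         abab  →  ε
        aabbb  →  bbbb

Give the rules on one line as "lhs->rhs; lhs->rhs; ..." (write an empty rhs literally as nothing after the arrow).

  | abbaab => baab => bbb
  | aab => bb
  | aabbbaaabbb => bbbbaaabbb => bbbbbabbb => bbbbbb
  | aaaaaaba => baaaaba => bbaaba => bbbba

aa->b; ab->; bab->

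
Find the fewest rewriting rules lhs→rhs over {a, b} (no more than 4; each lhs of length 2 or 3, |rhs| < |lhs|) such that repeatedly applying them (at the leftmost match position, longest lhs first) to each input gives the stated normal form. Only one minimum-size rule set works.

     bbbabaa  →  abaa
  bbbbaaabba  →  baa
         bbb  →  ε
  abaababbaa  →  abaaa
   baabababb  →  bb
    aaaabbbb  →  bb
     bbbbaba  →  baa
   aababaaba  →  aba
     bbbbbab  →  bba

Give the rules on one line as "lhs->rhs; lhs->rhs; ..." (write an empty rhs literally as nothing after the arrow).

  | bbbabaa => abaa
  | bbbbaaabba => baaabba => baba => baa
  | bbb => ε
  | abaababbaa => ababbaa => ababaa => abaaa

aab->; bab->ba; bbb->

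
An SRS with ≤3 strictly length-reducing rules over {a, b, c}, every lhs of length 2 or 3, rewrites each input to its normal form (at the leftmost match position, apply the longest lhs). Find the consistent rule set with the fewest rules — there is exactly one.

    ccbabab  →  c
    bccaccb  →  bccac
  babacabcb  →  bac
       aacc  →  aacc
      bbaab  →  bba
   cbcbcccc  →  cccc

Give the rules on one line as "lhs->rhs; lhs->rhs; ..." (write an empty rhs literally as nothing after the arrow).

  | ccbabab => cabab => cab => c
  | bccaccb => bccac
  | babacabcb => bacabcb => baccb => bac
  | aacc

ab->; cb->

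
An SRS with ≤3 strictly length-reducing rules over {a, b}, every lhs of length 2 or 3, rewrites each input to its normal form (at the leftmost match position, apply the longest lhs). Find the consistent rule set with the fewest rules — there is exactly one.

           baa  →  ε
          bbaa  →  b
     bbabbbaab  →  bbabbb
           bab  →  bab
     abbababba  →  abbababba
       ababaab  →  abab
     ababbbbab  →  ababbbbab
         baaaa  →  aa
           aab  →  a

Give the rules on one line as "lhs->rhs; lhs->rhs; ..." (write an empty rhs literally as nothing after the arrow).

aab->a; baa->

  | baa => ε
  | bbaa => b
  | bbabbbaab => bbabbb
  | bab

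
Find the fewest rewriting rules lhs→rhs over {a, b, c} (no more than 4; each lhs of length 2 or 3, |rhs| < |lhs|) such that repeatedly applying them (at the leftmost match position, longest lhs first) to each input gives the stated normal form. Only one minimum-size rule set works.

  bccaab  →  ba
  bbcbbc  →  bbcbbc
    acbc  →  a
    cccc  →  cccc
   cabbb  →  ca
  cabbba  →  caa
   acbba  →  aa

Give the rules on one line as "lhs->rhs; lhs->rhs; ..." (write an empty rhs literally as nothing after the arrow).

ab->a; ac->a; cca->

  | bccaab => bab => ba
  | bbcbbc
  | acbc => abc => ac => a
  | cccc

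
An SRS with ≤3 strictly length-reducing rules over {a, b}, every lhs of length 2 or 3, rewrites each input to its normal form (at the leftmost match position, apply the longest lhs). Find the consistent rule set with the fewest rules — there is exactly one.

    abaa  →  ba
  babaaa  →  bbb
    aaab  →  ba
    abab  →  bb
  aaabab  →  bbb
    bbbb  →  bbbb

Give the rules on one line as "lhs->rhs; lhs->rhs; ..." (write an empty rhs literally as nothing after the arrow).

  | abaa => aaa => ba
  | babaaa => baaaa => bbaa => bbb
  | aaab => bab => ba
  | abab => aab => bb

aa->b; ab->a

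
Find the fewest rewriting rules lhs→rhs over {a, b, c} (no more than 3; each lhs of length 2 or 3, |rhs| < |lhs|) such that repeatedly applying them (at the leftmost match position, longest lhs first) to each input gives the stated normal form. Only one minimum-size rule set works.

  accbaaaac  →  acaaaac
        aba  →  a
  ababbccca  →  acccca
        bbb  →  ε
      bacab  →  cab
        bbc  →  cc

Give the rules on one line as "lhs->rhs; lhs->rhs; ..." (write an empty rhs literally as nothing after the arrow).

  | accbaaaac => acaaaac
  | aba => a
  | ababbccca => abbccca => acccca
  | bbb => cb => ε

ba->; bb->c; cb->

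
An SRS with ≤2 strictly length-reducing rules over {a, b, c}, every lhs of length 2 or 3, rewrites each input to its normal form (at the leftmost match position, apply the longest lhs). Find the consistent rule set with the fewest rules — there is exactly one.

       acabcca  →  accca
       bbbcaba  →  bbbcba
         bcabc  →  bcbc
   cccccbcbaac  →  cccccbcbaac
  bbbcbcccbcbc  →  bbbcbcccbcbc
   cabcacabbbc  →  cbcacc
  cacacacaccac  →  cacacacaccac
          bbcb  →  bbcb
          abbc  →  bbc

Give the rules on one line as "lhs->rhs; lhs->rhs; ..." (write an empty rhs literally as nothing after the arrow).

  | acabcca => acbcca => accca
  | bbbcaba => bbbcba
  | bcabc => bcbc
  | cccccbcbaac

ab->b; acb->ac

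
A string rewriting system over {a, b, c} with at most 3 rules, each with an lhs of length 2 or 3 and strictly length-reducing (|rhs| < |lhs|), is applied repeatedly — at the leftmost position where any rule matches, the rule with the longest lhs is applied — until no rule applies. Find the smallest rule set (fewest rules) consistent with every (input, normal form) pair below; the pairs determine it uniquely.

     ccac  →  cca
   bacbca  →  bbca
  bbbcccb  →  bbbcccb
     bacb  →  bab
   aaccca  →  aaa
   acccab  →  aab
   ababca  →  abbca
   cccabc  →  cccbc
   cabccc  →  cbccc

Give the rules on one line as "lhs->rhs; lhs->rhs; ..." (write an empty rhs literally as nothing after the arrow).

abc->bc; ac->a

  | ccac => cca
  | bacbca => babca => bbca
  | bbbcccb
  | bacb => bab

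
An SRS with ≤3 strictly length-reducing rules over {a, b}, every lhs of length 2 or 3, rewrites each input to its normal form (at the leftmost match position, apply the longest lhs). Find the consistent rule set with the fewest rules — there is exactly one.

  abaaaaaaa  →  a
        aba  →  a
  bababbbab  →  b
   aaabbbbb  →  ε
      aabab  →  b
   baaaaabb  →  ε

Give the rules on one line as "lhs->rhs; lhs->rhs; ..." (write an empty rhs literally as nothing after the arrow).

aa->; ab->; bb->

  | abaaaaaaa => aaaaaaa => aaaaa => aaa => a
  | aba => a
  | bababbbab => babbbab => bbbab => bab => b
  | aaabbbbb => abbbbb => bbbb => bb => ε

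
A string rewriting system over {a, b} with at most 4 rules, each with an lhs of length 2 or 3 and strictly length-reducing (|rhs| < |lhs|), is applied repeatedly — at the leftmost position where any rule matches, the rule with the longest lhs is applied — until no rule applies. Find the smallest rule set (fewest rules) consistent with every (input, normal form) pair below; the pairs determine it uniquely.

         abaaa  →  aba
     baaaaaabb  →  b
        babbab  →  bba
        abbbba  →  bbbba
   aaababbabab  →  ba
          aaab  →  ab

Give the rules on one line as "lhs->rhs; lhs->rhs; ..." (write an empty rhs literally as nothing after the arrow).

aa->; aab->ba; abb->bb; bab->aa

  | abaaa => aba
  | baaaaaabb => baaaabb => baabb => bbab => baa => b
  | babbab => aabab => baab => bba
  | abbbba => bbbba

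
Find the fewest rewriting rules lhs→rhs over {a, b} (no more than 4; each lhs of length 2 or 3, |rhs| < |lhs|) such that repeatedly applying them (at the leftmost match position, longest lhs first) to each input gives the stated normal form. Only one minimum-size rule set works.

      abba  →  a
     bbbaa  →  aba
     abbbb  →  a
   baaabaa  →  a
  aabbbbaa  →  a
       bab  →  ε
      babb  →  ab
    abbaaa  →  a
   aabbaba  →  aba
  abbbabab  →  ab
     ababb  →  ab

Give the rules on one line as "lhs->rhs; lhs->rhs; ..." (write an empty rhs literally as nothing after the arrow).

  | abba => aa => a
  | bbbaa => abaa => aba
  | abbbb => aabb => abb => a
  | baaabaa => baabaa => babaa => bbaa => aa => a

aa->a; bab->bb; bb->; bbb->ab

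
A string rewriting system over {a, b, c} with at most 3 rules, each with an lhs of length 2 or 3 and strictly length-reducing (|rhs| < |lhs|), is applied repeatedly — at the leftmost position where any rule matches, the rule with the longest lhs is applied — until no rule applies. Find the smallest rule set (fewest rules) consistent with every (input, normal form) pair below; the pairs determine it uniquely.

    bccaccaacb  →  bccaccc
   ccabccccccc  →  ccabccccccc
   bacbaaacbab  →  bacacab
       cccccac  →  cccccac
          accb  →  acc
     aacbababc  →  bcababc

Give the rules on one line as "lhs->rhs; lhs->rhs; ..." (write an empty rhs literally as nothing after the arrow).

aa->b; cb->c

  | bccaccaacb => bccaccbcb => bccacccb => bccaccc
  | ccabccccccc
  | bacbaaacbab => bacaaacbab => bacbacbab => bacacbab => bacacab
  | cccccac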